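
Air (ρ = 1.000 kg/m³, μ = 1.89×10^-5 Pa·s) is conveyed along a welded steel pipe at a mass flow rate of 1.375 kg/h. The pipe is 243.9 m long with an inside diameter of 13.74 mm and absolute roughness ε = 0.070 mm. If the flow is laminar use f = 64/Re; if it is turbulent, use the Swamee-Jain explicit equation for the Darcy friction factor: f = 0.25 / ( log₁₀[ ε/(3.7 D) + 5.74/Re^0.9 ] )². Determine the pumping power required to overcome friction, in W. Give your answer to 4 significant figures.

ṁ = 1.375 kg/h = 1.375/3600 = 0.0003819 kg/s.
A = πD²/4 = π(0.01374)²/4 = 0.0001483 m²; mean velocity V = ṁ/(ρA) = 0.0003819/(1 · 0.0001483) = 2.576 m/s.
Reynolds number Re = ρVD/μ = 1 · 2.576 · 0.01374 / 1.89e-05 = 1873.
Re < 2300 → laminar flow, so f = 64/Re = 64/1873 = 0.03418 (the turbulent correlation is not needed).
Darcy-Weisbach: ΔP = f(L/D)(ρV²/2) = 0.03418·(243.9/0.01374)·(1·2.576²/2) = 0.03418·1.775e+04·3.318 = 2013 Pa.
Q = ṁ/ρ = 0.0003819/1 = 0.0003819 m³/s.
Pumping power P = QΔP = 0.0003819·2013 = 0.76875 W = 0.7688 W.

P ≈ 0.7688 W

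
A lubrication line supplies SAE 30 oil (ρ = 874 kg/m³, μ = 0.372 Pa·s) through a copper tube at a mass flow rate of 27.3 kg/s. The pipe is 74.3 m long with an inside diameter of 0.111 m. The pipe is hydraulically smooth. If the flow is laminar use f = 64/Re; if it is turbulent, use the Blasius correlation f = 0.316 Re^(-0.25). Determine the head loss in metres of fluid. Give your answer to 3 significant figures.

h_f ≈ 27.0 m

A = πD²/4 = π(0.111)²/4 = 0.009677 m²; mean velocity V = ṁ/(ρA) = 27.3/(874 · 0.009677) = 3.228 m/s.
Reynolds number Re = ρVD/μ = 874 · 3.228 · 0.111 / 0.372 = 841.8.
Re < 2300 → laminar flow, so f = 64/Re = 64/841.8 = 0.07603 (the turbulent correlation is not needed).
Darcy-Weisbach: ΔP = f(L/D)(ρV²/2) = 0.07603·(74.3/0.111)·(874·3.228²/2) = 0.07603·669.4·4553 = 2.317e+05 Pa.
Head loss h_f = ΔP/(ρg) = 2.317e+05/(874·9.81) = 27.0 m.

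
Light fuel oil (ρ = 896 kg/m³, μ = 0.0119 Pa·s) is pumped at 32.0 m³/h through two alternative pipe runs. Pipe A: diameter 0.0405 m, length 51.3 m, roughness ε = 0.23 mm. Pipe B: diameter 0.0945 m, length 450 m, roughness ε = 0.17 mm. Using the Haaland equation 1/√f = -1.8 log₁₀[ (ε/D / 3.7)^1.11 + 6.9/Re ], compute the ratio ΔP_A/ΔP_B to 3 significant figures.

Pipe A: V = Q/A = 0.008889/0.001288 = 6.9 m/s; Re = 2.104e+04; ε/D = 0.00568; Haaland → f = 0.03508; ΔP_A = f(L/D)(ρV²/2) = 9.476e+05 Pa.
Pipe B: V = Q/A = 0.008889/0.007014 = 1.267 m/s; Re = 9018; ε/D = 0.0018; Haaland → f = 0.03405; ΔP_B = f(L/D)(ρV²/2) = 1.167e+05 Pa.
ΔP_A/ΔP_B = 9.476e+05/1.167e+05 = 8.12.

ΔP_A/ΔP_B ≈ 8.12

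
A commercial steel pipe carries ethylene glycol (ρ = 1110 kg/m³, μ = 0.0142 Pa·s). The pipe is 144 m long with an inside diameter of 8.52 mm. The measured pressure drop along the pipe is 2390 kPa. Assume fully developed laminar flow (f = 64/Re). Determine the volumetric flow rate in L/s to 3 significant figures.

For laminar flow, f = 64/Re with Re = ρVD/μ, so Darcy-Weisbach reduces to ΔP = 32μLV/D². Solving for V: V = ΔP·D²/(32μL) = 2.39e+06·(0.00852)²/(32·0.0142·144) = 2.651 m/s.
Check: Re = ρVD/μ = 1110·2.651·0.00852/0.0142 = 1766 < 2300, so the laminar assumption holds.
Q = V·A = 2.651·(π/4·0.00852²) = 0.0001512 m³/s = 0.151 L/s.

Q ≈ 0.151 L/s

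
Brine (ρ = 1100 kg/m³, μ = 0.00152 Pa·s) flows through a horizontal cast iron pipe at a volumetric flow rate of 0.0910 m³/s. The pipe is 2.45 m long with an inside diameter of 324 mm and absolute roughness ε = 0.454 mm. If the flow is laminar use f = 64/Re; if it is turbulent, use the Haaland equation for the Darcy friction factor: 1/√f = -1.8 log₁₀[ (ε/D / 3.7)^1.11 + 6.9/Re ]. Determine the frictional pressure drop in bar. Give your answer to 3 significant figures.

ΔP ≈ 0.00112 bar

Cross-sectional area A = πD²/4 = π(0.324)²/4 = 0.08245 m²; mean velocity V = Q/A = 0.091/0.08245 = 1.104 m/s.
Reynolds number Re = ρVD/μ = 1100 · 1.104 · 0.324 / 0.00152 = 2.588e+05.
Re > 4000 → turbulent. Relative roughness ε/D = 0.000454/0.324 = 0.0014. Haaland: 1/√f = -1.8 log₁₀[(0.0014/3.7)^1.11 + 6.9/2.588e+05] = -1.8 log₁₀[0.000159 + 2.67e-05] = 6.715, so f = 0.02217.
Darcy-Weisbach: ΔP = f(L/D)(ρV²/2) = 0.02217·(2.45/0.324)·(1100·1.104²/2) = 0.02217·7.562·670 = 112.3 Pa.
ΔP = 112.3 Pa = 0.00112 bar.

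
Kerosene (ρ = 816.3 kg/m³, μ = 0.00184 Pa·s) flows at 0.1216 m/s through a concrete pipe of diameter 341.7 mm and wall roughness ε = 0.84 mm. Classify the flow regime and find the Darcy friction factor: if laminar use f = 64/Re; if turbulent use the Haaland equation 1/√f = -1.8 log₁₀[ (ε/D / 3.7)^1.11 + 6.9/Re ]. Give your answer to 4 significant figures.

f ≈ 0.03066

Re = ρVD/μ = 816.3·0.1216·0.3417/0.00184 = 1.843e+04.
Re > 4000 → turbulent. ε/D = 0.00084/0.3417 = 0.00246; Haaland: 1/√f = -1.8 log₁₀[0.000297 + 0.000374] = 5.711, so f = 0.03066.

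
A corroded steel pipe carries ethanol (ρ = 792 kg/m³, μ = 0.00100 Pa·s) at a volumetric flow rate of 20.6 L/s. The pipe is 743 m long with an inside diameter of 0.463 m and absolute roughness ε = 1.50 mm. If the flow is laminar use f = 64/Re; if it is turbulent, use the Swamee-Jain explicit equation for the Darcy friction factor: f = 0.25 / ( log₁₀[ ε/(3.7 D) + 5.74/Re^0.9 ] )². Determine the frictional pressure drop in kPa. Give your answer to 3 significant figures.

Q = 20.6 L/s = 20.6/1000 = 0.0206 m³/s.
Cross-sectional area A = πD²/4 = π(0.463)²/4 = 0.1684 m²; mean velocity V = Q/A = 0.0206/0.1684 = 0.1224 m/s.
Reynolds number Re = ρVD/μ = 792 · 0.1224 · 0.463 / 0.001 = 4.487e+04.
Re > 4000 → turbulent. Relative roughness ε/D = 0.0015/0.463 = 0.00324. Swamee-Jain: f = 0.25/(log₁₀[0.00324/3.7 + 5.74/4.487e+04^0.9])² = 0.25/(log₁₀[0.000876 + 0.000373])² = 0.25/(-2.903)² = 0.02966.
Darcy-Weisbach: ΔP = f(L/D)(ρV²/2) = 0.02966·(743/0.463)·(792·0.1224²/2) = 0.02966·1605·5.928 = 282.1 Pa.
ΔP = 282.1 Pa = 0.282 kPa.

ΔP ≈ 0.282 kPa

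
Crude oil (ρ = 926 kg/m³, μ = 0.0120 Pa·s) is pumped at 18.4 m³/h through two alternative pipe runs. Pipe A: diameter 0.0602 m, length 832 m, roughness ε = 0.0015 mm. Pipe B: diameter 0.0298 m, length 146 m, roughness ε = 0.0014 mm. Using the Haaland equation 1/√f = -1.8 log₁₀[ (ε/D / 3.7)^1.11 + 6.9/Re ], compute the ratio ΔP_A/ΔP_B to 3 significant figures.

ΔP_A/ΔP_B ≈ 0.204

Pipe A: V = Q/A = 0.005111/0.002846 = 1.796 m/s; Re = 8342; ε/D = 2.49e-05; Haaland → f = 0.0325; ΔP_A = f(L/D)(ρV²/2) = 6.707e+05 Pa.
Pipe B: V = Q/A = 0.005111/0.0006975 = 7.328 m/s; Re = 1.685e+04; ε/D = 4.7e-05; Haaland → f = 0.02695; ΔP_B = f(L/D)(ρV²/2) = 3.283e+06 Pa.
ΔP_A/ΔP_B = 6.707e+05/3.283e+06 = 0.204.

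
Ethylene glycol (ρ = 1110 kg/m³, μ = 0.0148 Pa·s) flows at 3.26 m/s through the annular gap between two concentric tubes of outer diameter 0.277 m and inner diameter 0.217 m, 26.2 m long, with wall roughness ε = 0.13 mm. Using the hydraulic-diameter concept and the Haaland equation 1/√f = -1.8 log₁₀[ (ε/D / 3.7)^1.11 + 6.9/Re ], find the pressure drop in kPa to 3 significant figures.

ΔP ≈ 80.8 kPa

Hydraulic diameter D_h = 4A/P = D_o - D_i = 0.277 - 0.217 = 0.06 m.
Re = ρVD_h/μ = 1110·3.26·0.06/0.0148 = 1.467e+04.
ε/D_h = 0.00013/0.06 = 0.00217; Haaland gives 1/√f = -1.8 log₁₀[0.000258+0.00047] = 5.648, so f = 0.03135.
ΔP = f(L/D_h)(ρV²/2) = 0.03135·26.2/0.06·5898 = 8.075e+04 Pa.
ΔP = 80.8 kPa.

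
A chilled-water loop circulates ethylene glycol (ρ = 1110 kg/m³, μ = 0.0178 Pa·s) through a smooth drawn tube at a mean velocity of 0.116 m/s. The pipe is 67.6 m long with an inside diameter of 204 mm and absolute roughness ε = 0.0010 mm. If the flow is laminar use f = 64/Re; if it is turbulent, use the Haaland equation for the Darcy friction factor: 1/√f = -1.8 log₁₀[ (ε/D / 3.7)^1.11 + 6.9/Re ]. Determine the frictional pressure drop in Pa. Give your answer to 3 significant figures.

Reynolds number Re = ρVD/μ = 1110 · 0.116 · 0.204 / 0.0178 = 1476.
Re < 2300 → laminar flow, so f = 64/Re = 64/1476 = 0.04337 (the turbulent correlation is not needed).
Darcy-Weisbach: ΔP = f(L/D)(ρV²/2) = 0.04337·(67.6/0.204)·(1110·0.116²/2) = 0.04337·331.4·7.468 = 107.3 Pa.

ΔP ≈ 107 Pa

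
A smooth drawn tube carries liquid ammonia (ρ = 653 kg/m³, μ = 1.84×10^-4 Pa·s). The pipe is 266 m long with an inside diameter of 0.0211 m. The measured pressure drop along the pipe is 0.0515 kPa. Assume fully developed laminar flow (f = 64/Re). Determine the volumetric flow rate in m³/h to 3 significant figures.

Q ≈ 0.0184 m³/h

For laminar flow, f = 64/Re with Re = ρVD/μ, so Darcy-Weisbach reduces to ΔP = 32μLV/D². Solving for V: V = ΔP·D²/(32μL) = 51.5·(0.0211)²/(32·0.000184·266) = 0.01464 m/s.
Check: Re = ρVD/μ = 653·0.01464·0.0211/0.000184 = 1096 < 2300, so the laminar assumption holds.
Q = V·A = 0.01464·(π/4·0.0211²) = 5.119e-06 m³/s = 0.0184 m³/h.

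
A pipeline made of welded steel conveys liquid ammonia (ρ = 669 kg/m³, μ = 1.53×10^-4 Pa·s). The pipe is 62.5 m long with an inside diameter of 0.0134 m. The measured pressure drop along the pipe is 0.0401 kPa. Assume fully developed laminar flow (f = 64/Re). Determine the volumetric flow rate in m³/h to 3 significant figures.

For laminar flow, f = 64/Re with Re = ρVD/μ, so Darcy-Weisbach reduces to ΔP = 32μLV/D². Solving for V: V = ΔP·D²/(32μL) = 40.1·(0.0134)²/(32·0.000153·62.5) = 0.02353 m/s.
Check: Re = ρVD/μ = 669·0.02353·0.0134/0.000153 = 1379 < 2300, so the laminar assumption holds.
Q = V·A = 0.02353·(π/4·0.0134²) = 3.318e-06 m³/s = 0.0119 m³/h.

Q ≈ 0.0119 m³/h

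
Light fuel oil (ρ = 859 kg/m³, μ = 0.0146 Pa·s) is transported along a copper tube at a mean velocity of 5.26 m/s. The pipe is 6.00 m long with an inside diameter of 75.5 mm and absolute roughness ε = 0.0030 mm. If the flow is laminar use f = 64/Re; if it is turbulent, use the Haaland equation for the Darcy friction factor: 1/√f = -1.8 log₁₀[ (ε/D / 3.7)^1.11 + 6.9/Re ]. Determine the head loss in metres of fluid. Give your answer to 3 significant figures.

h_f ≈ 2.78 m

Reynolds number Re = ρVD/μ = 859 · 5.26 · 0.0755 / 0.0146 = 2.337e+04.
Re > 4000 → turbulent. Relative roughness ε/D = 3e-06/0.0755 = 3.97e-05. Haaland: 1/√f = -1.8 log₁₀[(3.97e-05/3.7)^1.11 + 6.9/2.337e+04] = -1.8 log₁₀[3.05e-06 + 0.000295] = 6.345, so f = 0.02484.
Darcy-Weisbach: ΔP = f(L/D)(ρV²/2) = 0.02484·(6/0.0755)·(859·5.26²/2) = 0.02484·79.47·1.188e+04 = 2.345e+04 Pa.
Head loss h_f = ΔP/(ρg) = 2.345e+04/(859·9.81) = 2.78 m.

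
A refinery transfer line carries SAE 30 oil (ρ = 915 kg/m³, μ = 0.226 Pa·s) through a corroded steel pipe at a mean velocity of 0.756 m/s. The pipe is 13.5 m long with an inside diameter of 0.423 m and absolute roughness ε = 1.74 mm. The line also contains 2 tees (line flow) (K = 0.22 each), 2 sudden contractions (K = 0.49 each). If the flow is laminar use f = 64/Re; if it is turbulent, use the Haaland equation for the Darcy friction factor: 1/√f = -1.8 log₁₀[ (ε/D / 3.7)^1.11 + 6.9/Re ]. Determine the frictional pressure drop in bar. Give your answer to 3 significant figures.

ΔP ≈ 0.00784 bar

Reynolds number Re = ρVD/μ = 915 · 0.756 · 0.423 / 0.226 = 1295.
Re < 2300 → laminar flow, so f = 64/Re = 64/1295 = 0.04943 (the turbulent correlation is not needed).
Total minor-loss coefficient ΣK = 2·0.22 + 2·0.49 = 1.42.
ΔP = [f·L/D + ΣK]·(ρV²/2) = [0.04943·13.5/0.423 + 1.42]·(915·0.756²/2) = [1.578 + 1.42]·261.5 = 783.8 Pa.
ΔP = 783.8 Pa = 0.00784 bar.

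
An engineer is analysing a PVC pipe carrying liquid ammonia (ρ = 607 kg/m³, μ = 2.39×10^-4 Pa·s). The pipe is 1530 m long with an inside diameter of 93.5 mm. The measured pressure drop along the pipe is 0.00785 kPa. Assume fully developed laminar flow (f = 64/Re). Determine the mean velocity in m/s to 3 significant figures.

For laminar flow, f = 64/Re with Re = ρVD/μ, so Darcy-Weisbach reduces to ΔP = 32μLV/D². Solving for V: V = ΔP·D²/(32μL) = 7.85·(0.0935)²/(32·0.000239·1530) = 0.005865 m/s.
Check: Re = ρVD/μ = 607·0.005865·0.0935/0.000239 = 1393 < 2300, so the laminar assumption holds.

V ≈ 0.00586 m/s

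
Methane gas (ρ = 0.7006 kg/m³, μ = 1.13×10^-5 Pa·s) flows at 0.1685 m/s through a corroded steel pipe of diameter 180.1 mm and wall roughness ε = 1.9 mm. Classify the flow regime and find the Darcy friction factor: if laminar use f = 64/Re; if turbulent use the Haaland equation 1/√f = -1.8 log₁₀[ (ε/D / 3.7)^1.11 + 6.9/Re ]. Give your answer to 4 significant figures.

f ≈ 0.03402

Re = ρVD/μ = 0.7006·0.1685·0.1801/1.13e-05 = 1882.
Re < 2300 → laminar, so f = 64/Re = 0.03402 (roughness is irrelevant in laminar flow).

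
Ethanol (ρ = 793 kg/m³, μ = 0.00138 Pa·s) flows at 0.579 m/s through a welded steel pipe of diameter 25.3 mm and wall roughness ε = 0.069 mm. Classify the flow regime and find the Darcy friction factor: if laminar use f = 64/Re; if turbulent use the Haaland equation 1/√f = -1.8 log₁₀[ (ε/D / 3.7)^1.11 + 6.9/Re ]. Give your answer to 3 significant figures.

f ≈ 0.0358

Re = ρVD/μ = 793·0.579·0.0253/0.00138 = 8418.
Re > 4000 → turbulent. ε/D = 6.9e-05/0.0253 = 0.00273; Haaland: 1/√f = -1.8 log₁₀[0.000333 + 0.00082] = 5.289, so f = 0.03575.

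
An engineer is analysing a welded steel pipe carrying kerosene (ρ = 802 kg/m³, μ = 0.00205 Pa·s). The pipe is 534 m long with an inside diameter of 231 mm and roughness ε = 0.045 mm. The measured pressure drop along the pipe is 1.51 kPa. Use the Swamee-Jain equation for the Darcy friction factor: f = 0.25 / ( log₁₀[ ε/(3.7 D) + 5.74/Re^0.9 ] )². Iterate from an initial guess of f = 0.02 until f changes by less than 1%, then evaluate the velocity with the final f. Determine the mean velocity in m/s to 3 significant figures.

Rearranging Darcy-Weisbach: V = √(2·ΔP·D/(f·L·ρ)). With ε/D = 4.5e-05/0.231 = 0.000195, iterate starting from f = 0.02:
  f = 0.02 → V = √(2·1510·0.231/(0.02·534·802)) = 0.2854 m/s; Re = ρVD/μ = 2.579e+04; f → 0.02479
  f = 0.02479 → V = 0.2563 m/s; Re = 2.317e+04; f → 0.02541
  f = 0.02541 → V = 0.2532 m/s; Re = 2.288e+04; f → 0.02548
Converged (Δf/f < 1%). With the final f = 0.02548: V = √(2·1510·0.231/(0.02548·534·802)) = 0.2529 m/s.

V ≈ 0.253 m/s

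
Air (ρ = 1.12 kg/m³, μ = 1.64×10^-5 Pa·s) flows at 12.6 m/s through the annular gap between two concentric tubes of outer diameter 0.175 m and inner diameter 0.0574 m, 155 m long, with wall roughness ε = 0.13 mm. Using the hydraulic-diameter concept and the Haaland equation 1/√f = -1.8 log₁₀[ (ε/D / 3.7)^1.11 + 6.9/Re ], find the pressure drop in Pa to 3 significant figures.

ΔP ≈ 2610 Pa

Hydraulic diameter D_h = 4A/P = D_o - D_i = 0.175 - 0.0574 = 0.1176 m.
Re = ρVD_h/μ = 1.12·12.6·0.1176/1.64e-05 = 1.012e+05.
ε/D_h = 0.00013/0.1176 = 0.00111; Haaland gives 1/√f = -1.8 log₁₀[0.000122+6.82e-05] = 6.696, so f = 0.0223.
ΔP = f(L/D_h)(ρV²/2) = 0.0223·155/0.1176·88.91 = 2613 Pa.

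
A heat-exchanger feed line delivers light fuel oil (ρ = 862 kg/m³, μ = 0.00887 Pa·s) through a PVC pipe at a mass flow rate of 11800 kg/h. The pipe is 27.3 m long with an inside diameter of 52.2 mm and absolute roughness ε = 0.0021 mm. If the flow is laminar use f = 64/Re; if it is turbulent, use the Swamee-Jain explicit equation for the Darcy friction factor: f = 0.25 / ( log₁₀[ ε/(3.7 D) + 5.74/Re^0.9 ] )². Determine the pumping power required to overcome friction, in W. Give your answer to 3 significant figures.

P ≈ 86.4 W

ṁ = 11800 kg/h = 11800/3600 = 3.278 kg/s.
A = πD²/4 = π(0.0522)²/4 = 0.00214 m²; mean velocity V = ṁ/(ρA) = 3.278/(862 · 0.00214) = 1.777 m/s.
Reynolds number Re = ρVD/μ = 862 · 1.777 · 0.0522 / 0.00887 = 9014.
Re > 4000 → turbulent. Relative roughness ε/D = 2.1e-06/0.0522 = 4.02e-05. Swamee-Jain: f = 0.25/(log₁₀[4.02e-05/3.7 + 5.74/9014^0.9])² = 0.25/(log₁₀[1.09e-05 + 0.00158])² = 0.25/(-2.798)² = 0.03194.
Darcy-Weisbach: ΔP = f(L/D)(ρV²/2) = 0.03194·(27.3/0.0522)·(862·1.777²/2) = 0.03194·523·1361 = 2.273e+04 Pa.
Q = ṁ/ρ = 3.278/862 = 0.003803 m³/s.
Pumping power P = QΔP = 0.003803·2.273e+04 = 86.44 W = 86.4 W.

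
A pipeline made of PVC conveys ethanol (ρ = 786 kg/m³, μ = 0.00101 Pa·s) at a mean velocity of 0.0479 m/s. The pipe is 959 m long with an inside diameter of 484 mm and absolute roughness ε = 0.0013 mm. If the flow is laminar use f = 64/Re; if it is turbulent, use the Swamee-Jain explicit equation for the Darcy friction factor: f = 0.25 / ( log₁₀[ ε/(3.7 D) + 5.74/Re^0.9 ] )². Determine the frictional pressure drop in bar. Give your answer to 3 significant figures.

ΔP ≈ 4.73×10^-4 bar

Reynolds number Re = ρVD/μ = 786 · 0.0479 · 0.484 / 0.00101 = 1.804e+04.
Re > 4000 → turbulent. Relative roughness ε/D = 1.3e-06/0.484 = 2.69e-06. Swamee-Jain: f = 0.25/(log₁₀[2.69e-06/3.7 + 5.74/1.804e+04^0.9])² = 0.25/(log₁₀[7.26e-07 + 0.000848])² = 0.25/(-3.071)² = 0.0265.
Darcy-Weisbach: ΔP = f(L/D)(ρV²/2) = 0.0265·(959/0.484)·(786·0.0479²/2) = 0.0265·1981·0.9017 = 47.35 Pa.
ΔP = 47.35 Pa = 4.73×10^-4 bar.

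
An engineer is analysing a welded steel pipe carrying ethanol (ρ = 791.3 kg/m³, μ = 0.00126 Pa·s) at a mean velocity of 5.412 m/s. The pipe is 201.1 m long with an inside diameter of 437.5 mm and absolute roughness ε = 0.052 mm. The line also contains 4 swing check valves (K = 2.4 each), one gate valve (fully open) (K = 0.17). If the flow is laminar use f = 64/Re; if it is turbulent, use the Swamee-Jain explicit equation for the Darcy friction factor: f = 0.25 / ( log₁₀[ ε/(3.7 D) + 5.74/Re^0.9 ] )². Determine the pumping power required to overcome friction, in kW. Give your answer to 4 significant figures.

P ≈ 150.2 kW

Reynolds number Re = ρVD/μ = 791.3 · 5.412 · 0.4375 / 0.00126 = 1.487e+06.
Re > 4000 → turbulent. Relative roughness ε/D = 5.2e-05/0.4375 = 0.000119. Swamee-Jain: f = 0.25/(log₁₀[0.000119/3.7 + 5.74/1.487e+06^0.9])² = 0.25/(log₁₀[3.21e-05 + 1.6e-05])² = 0.25/(-4.318)² = 0.01341.
Total minor-loss coefficient ΣK = 4·2.4 + 1·0.17 = 9.77.
ΔP = [f·L/D + ΣK]·(ρV²/2) = [0.01341·201.1/0.4375 + 9.77]·(791.3·5.412²/2) = [6.164 + 9.77]·1.159e+04 = 1.847e+05 Pa.
Q = V·A = 5.412·0.1503 = 0.8136 m³/s.
Pumping power P = QΔP = 0.8136·1.847e+05 = 150230 W = 150.2 kW.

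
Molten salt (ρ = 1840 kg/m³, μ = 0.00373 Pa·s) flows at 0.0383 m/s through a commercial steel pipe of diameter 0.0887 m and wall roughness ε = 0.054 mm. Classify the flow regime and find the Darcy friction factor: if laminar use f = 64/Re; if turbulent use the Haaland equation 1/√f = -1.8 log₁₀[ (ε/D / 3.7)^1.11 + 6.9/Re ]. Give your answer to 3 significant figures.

f ≈ 0.0382

Re = ρVD/μ = 1840·0.0383·0.0887/0.00373 = 1676.
Re < 2300 → laminar, so f = 64/Re = 0.03819 (roughness is irrelevant in laminar flow).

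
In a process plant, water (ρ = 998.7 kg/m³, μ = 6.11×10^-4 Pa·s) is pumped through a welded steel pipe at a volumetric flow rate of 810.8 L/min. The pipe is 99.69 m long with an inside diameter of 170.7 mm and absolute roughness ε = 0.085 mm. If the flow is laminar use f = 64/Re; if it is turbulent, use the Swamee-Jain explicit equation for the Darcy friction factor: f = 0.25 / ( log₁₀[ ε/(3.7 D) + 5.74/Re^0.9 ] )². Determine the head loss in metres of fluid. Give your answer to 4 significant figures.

Q = 810.8 L/min = 810.8/60000 = 0.01351 m³/s.
Cross-sectional area A = πD²/4 = π(0.1707)²/4 = 0.02289 m²; mean velocity V = Q/A = 0.01351/0.02289 = 0.5905 m/s.
Reynolds number Re = ρVD/μ = 998.7 · 0.5905 · 0.1707 / 0.000611 = 1.648e+05.
Re > 4000 → turbulent. Relative roughness ε/D = 8.5e-05/0.1707 = 0.000498. Swamee-Jain: f = 0.25/(log₁₀[0.000498/3.7 + 5.74/1.648e+05^0.9])² = 0.25/(log₁₀[0.000135 + 0.000116])² = 0.25/(-3.601)² = 0.01928.
Darcy-Weisbach: ΔP = f(L/D)(ρV²/2) = 0.01928·(99.69/0.1707)·(998.7·0.5905²/2) = 0.01928·584·174.1 = 1960 Pa.
Head loss h_f = ΔP/(ρg) = 1960/(998.7·9.81) = 0.2000 m.

h_f ≈ 0.2000 m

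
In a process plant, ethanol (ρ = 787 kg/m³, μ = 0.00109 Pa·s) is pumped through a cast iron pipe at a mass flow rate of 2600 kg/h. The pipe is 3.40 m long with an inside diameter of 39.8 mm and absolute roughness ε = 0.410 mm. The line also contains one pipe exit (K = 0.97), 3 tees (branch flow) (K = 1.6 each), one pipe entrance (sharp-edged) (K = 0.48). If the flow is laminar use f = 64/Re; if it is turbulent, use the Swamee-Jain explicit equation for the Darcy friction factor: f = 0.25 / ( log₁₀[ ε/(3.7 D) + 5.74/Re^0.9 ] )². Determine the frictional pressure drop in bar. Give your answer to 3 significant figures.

ṁ = 2600 kg/h = 2600/3600 = 0.7222 kg/s.
A = πD²/4 = π(0.0398)²/4 = 0.001244 m²; mean velocity V = ṁ/(ρA) = 0.7222/(787 · 0.001244) = 0.7376 m/s.
Reynolds number Re = ρVD/μ = 787 · 0.7376 · 0.0398 / 0.00109 = 2.12e+04.
Re > 4000 → turbulent. Relative roughness ε/D = 0.00041/0.0398 = 0.0103. Swamee-Jain: f = 0.25/(log₁₀[0.0103/3.7 + 5.74/2.12e+04^0.9])² = 0.25/(log₁₀[0.00278 + 0.000733])² = 0.25/(-2.454)² = 0.04152.
Total minor-loss coefficient ΣK = 1·0.97 + 3·1.6 + 1·0.48 = 6.25.
ΔP = [f·L/D + ΣK]·(ρV²/2) = [0.04152·3.4/0.0398 + 6.25]·(787·0.7376²/2) = [3.547 + 6.25]·214.1 = 2098 Pa.
ΔP = 2098 Pa = 0.0210 bar.

ΔP ≈ 0.0210 bar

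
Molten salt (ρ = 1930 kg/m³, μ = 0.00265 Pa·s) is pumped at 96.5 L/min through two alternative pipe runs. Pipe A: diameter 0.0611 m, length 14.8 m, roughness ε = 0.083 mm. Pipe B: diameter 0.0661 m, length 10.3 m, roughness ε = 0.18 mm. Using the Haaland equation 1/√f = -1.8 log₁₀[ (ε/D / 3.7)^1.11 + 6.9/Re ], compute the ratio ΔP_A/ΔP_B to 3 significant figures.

ΔP_A/ΔP_B ≈ 1.92

Pipe A: V = Q/A = 0.001608/0.002932 = 0.5485 m/s; Re = 2.441e+04; ε/D = 0.00136; Haaland → f = 0.02734; ΔP_A = f(L/D)(ρV²/2) = 1923 Pa.
Pipe B: V = Q/A = 0.001608/0.003432 = 0.4687 m/s; Re = 2.256e+04; ε/D = 0.00272; Haaland → f = 0.03024; ΔP_B = f(L/D)(ρV²/2) = 998.9 Pa.
ΔP_A/ΔP_B = 1923/998.9 = 1.92.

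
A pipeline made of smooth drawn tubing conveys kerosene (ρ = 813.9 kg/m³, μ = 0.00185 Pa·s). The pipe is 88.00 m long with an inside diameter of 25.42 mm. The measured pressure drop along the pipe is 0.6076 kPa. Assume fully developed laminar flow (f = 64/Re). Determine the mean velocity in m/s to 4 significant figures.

For laminar flow, f = 64/Re with Re = ρVD/μ, so Darcy-Weisbach reduces to ΔP = 32μLV/D². Solving for V: V = ΔP·D²/(32μL) = 607.6·(0.02542)²/(32·0.00185·88) = 0.07536 m/s.
Check: Re = ρVD/μ = 813.9·0.07536·0.02542/0.00185 = 842.8 < 2300, so the laminar assumption holds.

V ≈ 0.07536 m/s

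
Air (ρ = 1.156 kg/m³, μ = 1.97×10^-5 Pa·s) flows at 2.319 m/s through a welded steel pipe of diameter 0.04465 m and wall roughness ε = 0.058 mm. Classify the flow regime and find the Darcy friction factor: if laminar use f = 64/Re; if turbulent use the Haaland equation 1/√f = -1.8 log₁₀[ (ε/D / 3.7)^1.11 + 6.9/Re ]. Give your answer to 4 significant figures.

f ≈ 0.03690

Re = ρVD/μ = 1.156·2.319·0.04465/1.97e-05 = 6076.
Re > 4000 → turbulent. ε/D = 5.8e-05/0.04465 = 0.0013; Haaland: 1/√f = -1.8 log₁₀[0.000146 + 0.00114] = 5.206, so f = 0.0369.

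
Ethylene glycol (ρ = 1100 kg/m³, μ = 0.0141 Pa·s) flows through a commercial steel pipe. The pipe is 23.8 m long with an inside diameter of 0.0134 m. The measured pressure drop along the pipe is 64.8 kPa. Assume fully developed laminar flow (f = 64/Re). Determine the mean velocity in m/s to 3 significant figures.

V ≈ 1.08 m/s

For laminar flow, f = 64/Re with Re = ρVD/μ, so Darcy-Weisbach reduces to ΔP = 32μLV/D². Solving for V: V = ΔP·D²/(32μL) = 6.48e+04·(0.0134)²/(32·0.0141·23.8) = 1.084 m/s.
Check: Re = ρVD/μ = 1100·1.084·0.0134/0.0141 = 1133 < 2300, so the laminar assumption holds.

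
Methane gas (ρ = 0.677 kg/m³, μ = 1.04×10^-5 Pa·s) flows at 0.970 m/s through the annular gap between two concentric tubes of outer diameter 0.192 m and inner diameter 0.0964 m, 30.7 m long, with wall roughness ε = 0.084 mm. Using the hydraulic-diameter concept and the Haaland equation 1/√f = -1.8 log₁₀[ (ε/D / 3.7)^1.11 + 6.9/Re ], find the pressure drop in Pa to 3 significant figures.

ΔP ≈ 3.73 Pa

Hydraulic diameter D_h = 4A/P = D_o - D_i = 0.192 - 0.0964 = 0.0956 m.
Re = ρVD_h/μ = 0.677·0.97·0.0956/1.04e-05 = 6036.
ε/D_h = 8.4e-05/0.0956 = 0.000879; Haaland gives 1/√f = -1.8 log₁₀[9.48e-05+0.00114] = 5.233, so f = 0.03651.
ΔP = f(L/D_h)(ρV²/2) = 0.03651·30.7/0.0956·0.3185 = 3.735 Pa.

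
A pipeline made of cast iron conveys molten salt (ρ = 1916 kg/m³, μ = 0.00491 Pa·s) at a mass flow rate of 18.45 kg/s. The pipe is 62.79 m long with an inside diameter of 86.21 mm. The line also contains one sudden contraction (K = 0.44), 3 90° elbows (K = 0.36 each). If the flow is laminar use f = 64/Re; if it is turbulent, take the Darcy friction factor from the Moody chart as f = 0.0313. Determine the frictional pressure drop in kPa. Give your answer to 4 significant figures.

ΔP ≈ 63.40 kPa

A = πD²/4 = π(0.08621)²/4 = 0.005837 m²; mean velocity V = ṁ/(ρA) = 18.45/(1916 · 0.005837) = 1.65 m/s.
Reynolds number Re = ρVD/μ = 1916 · 1.65 · 0.08621 / 0.00491 = 5.55e+04.
Re > 4000 → turbulent; use the Moody-chart value f = 0.0313.
Total minor-loss coefficient ΣK = 1·0.44 + 3·0.36 = 1.52.
ΔP = [f·L/D + ΣK]·(ρV²/2) = [0.0313·62.79/0.08621 + 1.52]·(1916·1.65²/2) = [22.8 + 1.52]·2607 = 6.34e+04 Pa.
ΔP = 6.34e+04 Pa = 63.40 kPa.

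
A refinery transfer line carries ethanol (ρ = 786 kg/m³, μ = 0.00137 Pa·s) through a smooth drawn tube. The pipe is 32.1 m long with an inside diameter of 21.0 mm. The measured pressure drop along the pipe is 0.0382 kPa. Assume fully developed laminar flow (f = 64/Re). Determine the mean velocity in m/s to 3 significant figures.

V ≈ 0.0120 m/s

For laminar flow, f = 64/Re with Re = ρVD/μ, so Darcy-Weisbach reduces to ΔP = 32μLV/D². Solving for V: V = ΔP·D²/(32μL) = 38.2·(0.021)²/(32·0.00137·32.1) = 0.01197 m/s.
Check: Re = ρVD/μ = 786·0.01197·0.021/0.00137 = 144.2 < 2300, so the laminar assumption holds.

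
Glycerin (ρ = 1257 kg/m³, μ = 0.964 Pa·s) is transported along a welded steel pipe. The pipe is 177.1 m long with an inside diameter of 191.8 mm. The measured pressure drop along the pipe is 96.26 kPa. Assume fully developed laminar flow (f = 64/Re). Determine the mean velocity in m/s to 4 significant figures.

V ≈ 0.6482 m/s

For laminar flow, f = 64/Re with Re = ρVD/μ, so Darcy-Weisbach reduces to ΔP = 32μLV/D². Solving for V: V = ΔP·D²/(32μL) = 9.626e+04·(0.1918)²/(32·0.964·177.1) = 0.6482 m/s.
Check: Re = ρVD/μ = 1257·0.6482·0.1918/0.964 = 162.1 < 2300, so the laminar assumption holds.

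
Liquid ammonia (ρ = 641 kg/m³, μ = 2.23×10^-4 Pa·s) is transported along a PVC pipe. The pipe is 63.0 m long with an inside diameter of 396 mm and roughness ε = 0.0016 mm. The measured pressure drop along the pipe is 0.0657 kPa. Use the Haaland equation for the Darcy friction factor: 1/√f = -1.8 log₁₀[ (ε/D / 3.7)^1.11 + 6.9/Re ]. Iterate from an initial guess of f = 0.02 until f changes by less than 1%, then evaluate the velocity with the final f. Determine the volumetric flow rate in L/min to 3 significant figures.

Rearranging Darcy-Weisbach: V = √(2·ΔP·D/(f·L·ρ)). With ε/D = 1.6e-06/0.396 = 4.04e-06, iterate starting from f = 0.02:
  f = 0.02 → V = √(2·65.7·0.396/(0.02·63·641)) = 0.2538 m/s; Re = ρVD/μ = 2.889e+05; f → 0.01448
  f = 0.01448 → V = 0.2984 m/s; Re = 3.396e+05; f → 0.01405
  f = 0.01405 → V = 0.3028 m/s; Re = 3.447e+05; f → 0.01401
Converged (Δf/f < 1%). With the final f = 0.01401: V = √(2·65.7·0.396/(0.01401·63·641)) = 0.3033 m/s.
Q = V·A = 0.3033·(π/4·0.396²) = 0.03735 m³/s = 2240 L/min.

Q ≈ 2240 L/min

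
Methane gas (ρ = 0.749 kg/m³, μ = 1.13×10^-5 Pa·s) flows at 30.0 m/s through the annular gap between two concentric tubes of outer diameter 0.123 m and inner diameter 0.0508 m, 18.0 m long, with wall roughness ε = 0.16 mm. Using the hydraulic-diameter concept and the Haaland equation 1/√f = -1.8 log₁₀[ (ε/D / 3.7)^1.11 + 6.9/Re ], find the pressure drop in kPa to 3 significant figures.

Hydraulic diameter D_h = 4A/P = D_o - D_i = 0.123 - 0.0508 = 0.0722 m.
Re = ρVD_h/μ = 0.749·30·0.0722/1.13e-05 = 1.436e+05.
ε/D_h = 0.00016/0.0722 = 0.00222; Haaland gives 1/√f = -1.8 log₁₀[0.000265+4.81e-05] = 6.308, so f = 0.02513.
ΔP = f(L/D_h)(ρV²/2) = 0.02513·18/0.0722·337 = 2111 Pa.
ΔP = 2.11 kPa.

ΔP ≈ 2.11 kPa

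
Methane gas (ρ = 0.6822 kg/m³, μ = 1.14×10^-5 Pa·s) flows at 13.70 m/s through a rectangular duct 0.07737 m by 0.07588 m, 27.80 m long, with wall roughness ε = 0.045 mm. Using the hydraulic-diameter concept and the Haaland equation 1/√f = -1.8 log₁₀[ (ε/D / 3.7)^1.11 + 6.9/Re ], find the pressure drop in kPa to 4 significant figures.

ΔP ≈ 0.5049 kPa

Hydraulic diameter D_h = 4A/P = 4·(0.07737·0.07588)/(2·(0.07737+0.07588)) = 0.02348/0.3065 = 0.07662 m.
Re = ρVD_h/μ = 0.6822·13.7·0.07662/1.14e-05 = 6.281e+04.
ε/D_h = 4.5e-05/0.07662 = 0.000587; Haaland gives 1/√f = -1.8 log₁₀[6.06e-05+0.00011] = 6.783, so f = 0.02174.
ΔP = f(L/D_h)(ρV²/2) = 0.02174·27.8/0.07662·64.02 = 504.9 Pa.
ΔP = 0.5049 kPa.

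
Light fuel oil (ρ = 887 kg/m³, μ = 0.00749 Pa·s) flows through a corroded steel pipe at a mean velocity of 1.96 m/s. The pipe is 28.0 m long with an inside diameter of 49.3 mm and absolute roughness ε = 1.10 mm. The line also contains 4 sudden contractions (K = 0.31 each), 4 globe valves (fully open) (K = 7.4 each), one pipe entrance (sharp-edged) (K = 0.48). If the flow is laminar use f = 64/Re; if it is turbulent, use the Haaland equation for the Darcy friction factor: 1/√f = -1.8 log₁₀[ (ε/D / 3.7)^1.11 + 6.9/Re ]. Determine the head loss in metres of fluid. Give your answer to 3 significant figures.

h_f ≈ 12.1 m

Reynolds number Re = ρVD/μ = 887 · 1.96 · 0.0493 / 0.00749 = 1.144e+04.
Re > 4000 → turbulent. Relative roughness ε/D = 0.0011/0.0493 = 0.0223. Haaland: 1/√f = -1.8 log₁₀[(0.0223/3.7)^1.11 + 6.9/1.144e+04] = -1.8 log₁₀[0.00344 + 0.000603] = 4.309, so f = 0.05387.
Total minor-loss coefficient ΣK = 4·0.31 + 4·7.4 + 1·0.48 = 31.3.
ΔP = [f·L/D + ΣK]·(ρV²/2) = [0.05387·28/0.0493 + 31.3]·(887·1.96²/2) = [30.6 + 31.3]·1704 = 1.055e+05 Pa.
Head loss h_f = ΔP/(ρg) = 1.055e+05/(887·9.81) = 12.1 m.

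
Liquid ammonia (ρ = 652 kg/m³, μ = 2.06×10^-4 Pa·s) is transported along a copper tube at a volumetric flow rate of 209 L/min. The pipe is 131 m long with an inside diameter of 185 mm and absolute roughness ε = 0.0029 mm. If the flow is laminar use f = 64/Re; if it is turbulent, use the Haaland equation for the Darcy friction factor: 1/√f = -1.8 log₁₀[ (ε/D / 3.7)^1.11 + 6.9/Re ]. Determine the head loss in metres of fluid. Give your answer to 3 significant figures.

h_f ≈ 0.0115 m

Q = 209 L/min = 209/60000 = 0.003483 m³/s.
Cross-sectional area A = πD²/4 = π(0.185)²/4 = 0.02688 m²; mean velocity V = Q/A = 0.003483/0.02688 = 0.1296 m/s.
Reynolds number Re = ρVD/μ = 652 · 0.1296 · 0.185 / 0.000206 = 7.588e+04.
Re > 4000 → turbulent. Relative roughness ε/D = 2.9e-06/0.185 = 1.57e-05. Haaland: 1/√f = -1.8 log₁₀[(1.57e-05/3.7)^1.11 + 6.9/7.588e+04] = -1.8 log₁₀[1.09e-06 + 9.09e-05] = 7.265, so f = 0.01895.
Darcy-Weisbach: ΔP = f(L/D)(ρV²/2) = 0.01895·(131/0.185)·(652·0.1296²/2) = 0.01895·708.1·5.474 = 73.45 Pa.
Head loss h_f = ΔP/(ρg) = 73.45/(652·9.81) = 0.0115 m.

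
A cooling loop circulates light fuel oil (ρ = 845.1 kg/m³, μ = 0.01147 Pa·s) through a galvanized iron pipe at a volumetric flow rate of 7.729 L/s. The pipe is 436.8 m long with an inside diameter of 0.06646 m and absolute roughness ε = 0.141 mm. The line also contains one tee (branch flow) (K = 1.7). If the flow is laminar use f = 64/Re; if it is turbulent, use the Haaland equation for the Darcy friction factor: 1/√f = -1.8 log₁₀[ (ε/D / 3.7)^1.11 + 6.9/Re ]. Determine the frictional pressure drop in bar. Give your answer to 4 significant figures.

ΔP ≈ 4.600 bar

Q = 7.729 L/s = 7.729/1000 = 0.007729 m³/s.
Cross-sectional area A = πD²/4 = π(0.06646)²/4 = 0.003469 m²; mean velocity V = Q/A = 0.007729/0.003469 = 2.228 m/s.
Reynolds number Re = ρVD/μ = 845.1 · 2.228 · 0.06646 / 0.0115 = 1.091e+04.
Re > 4000 → turbulent. Relative roughness ε/D = 0.000141/0.06646 = 0.00212. Haaland: 1/√f = -1.8 log₁₀[(0.00212/3.7)^1.11 + 6.9/1.091e+04] = -1.8 log₁₀[0.000252 + 0.000632] = 5.496, so f = 0.03311.
Total minor-loss coefficient ΣK = 1·1.7 = 1.7.
ΔP = [f·L/D + ΣK]·(ρV²/2) = [0.03311·436.8/0.06646 + 1.7]·(845.1·2.228²/2) = [217.6 + 1.7]·2098 = 4.6e+05 Pa.
ΔP = 4.6e+05 Pa = 4.600 bar.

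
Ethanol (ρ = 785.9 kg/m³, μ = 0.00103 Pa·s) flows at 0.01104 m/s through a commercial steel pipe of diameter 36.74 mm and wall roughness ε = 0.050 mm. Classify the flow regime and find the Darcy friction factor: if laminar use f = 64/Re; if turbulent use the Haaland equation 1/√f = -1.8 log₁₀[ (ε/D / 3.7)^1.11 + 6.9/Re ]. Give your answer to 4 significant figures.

Re = ρVD/μ = 785.9·0.01104·0.03674/0.00103 = 309.5.
Re < 2300 → laminar, so f = 64/Re = 0.2068 (roughness is irrelevant in laminar flow).

f ≈ 0.2068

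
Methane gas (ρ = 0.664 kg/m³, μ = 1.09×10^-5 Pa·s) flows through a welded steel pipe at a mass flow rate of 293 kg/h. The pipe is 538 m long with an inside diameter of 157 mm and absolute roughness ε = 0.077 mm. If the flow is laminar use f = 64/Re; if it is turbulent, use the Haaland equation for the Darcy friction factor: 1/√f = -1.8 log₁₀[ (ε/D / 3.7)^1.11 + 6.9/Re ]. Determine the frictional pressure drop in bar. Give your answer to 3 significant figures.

ΔP ≈ 0.00982 bar

ṁ = 293 kg/h = 293/3600 = 0.08139 kg/s.
A = πD²/4 = π(0.157)²/4 = 0.01936 m²; mean velocity V = ṁ/(ρA) = 0.08139/(0.664 · 0.01936) = 6.332 m/s.
Reynolds number Re = ρVD/μ = 0.664 · 6.332 · 0.157 / 1.09e-05 = 6.055e+04.
Re > 4000 → turbulent. Relative roughness ε/D = 7.7e-05/0.157 = 0.00049. Haaland: 1/√f = -1.8 log₁₀[(0.00049/3.7)^1.11 + 6.9/6.055e+04] = -1.8 log₁₀[4.96e-05 + 0.000114] = 6.815, so f = 0.02153.
Darcy-Weisbach: ΔP = f(L/D)(ρV²/2) = 0.02153·(538/0.157)·(0.664·6.332²/2) = 0.02153·3427·13.31 = 981.9 Pa.
ΔP = 981.9 Pa = 0.00982 bar.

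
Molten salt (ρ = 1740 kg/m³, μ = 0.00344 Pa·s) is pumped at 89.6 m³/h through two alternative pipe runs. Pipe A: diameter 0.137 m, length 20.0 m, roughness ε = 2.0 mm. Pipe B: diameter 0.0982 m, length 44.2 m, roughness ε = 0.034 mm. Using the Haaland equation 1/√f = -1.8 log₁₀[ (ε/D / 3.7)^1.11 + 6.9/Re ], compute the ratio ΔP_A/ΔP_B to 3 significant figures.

Pipe A: V = Q/A = 0.02489/0.01474 = 1.688 m/s; Re = 1.17e+05; ε/D = 0.0146; Haaland → f = 0.04373; ΔP_A = f(L/D)(ρV²/2) = 1.583e+04 Pa.
Pipe B: V = Q/A = 0.02489/0.007574 = 3.286 m/s; Re = 1.632e+05; ε/D = 0.000346; Haaland → f = 0.01819; ΔP_B = f(L/D)(ρV²/2) = 7.692e+04 Pa.
ΔP_A/ΔP_B = 1.583e+04/7.692e+04 = 0.206.

ΔP_A/ΔP_B ≈ 0.206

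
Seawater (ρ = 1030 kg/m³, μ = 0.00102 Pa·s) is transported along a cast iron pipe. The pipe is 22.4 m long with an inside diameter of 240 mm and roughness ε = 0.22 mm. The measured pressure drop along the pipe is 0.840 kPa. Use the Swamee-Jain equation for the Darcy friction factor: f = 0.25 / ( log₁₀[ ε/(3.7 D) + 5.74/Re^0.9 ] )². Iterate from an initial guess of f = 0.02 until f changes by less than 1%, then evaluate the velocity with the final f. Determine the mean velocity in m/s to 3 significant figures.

Rearranging Darcy-Weisbach: V = √(2·ΔP·D/(f·L·ρ)). With ε/D = 0.00022/0.24 = 0.000917, iterate starting from f = 0.02:
  f = 0.02 → V = √(2·840·0.24/(0.02·22.4·1030)) = 0.9348 m/s; Re = ρVD/μ = 2.265e+05; f → 0.0207
  f = 0.0207 → V = 0.9189 m/s; Re = 2.227e+05; f → 0.02072
Converged (Δf/f < 1%). With the final f = 0.02072: V = √(2·840·0.24/(0.02072·22.4·1030)) = 0.9184 m/s.

V ≈ 0.918 m/s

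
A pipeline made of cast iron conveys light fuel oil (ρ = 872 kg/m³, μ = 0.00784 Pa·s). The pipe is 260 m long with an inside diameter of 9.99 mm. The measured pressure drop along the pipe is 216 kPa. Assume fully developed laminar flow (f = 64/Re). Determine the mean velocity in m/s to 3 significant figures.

V ≈ 0.330 m/s

For laminar flow, f = 64/Re with Re = ρVD/μ, so Darcy-Weisbach reduces to ΔP = 32μLV/D². Solving for V: V = ΔP·D²/(32μL) = 2.16e+05·(0.00999)²/(32·0.00784·260) = 0.3305 m/s.
Check: Re = ρVD/μ = 872·0.3305·0.00999/0.00784 = 367.2 < 2300, so the laminar assumption holds.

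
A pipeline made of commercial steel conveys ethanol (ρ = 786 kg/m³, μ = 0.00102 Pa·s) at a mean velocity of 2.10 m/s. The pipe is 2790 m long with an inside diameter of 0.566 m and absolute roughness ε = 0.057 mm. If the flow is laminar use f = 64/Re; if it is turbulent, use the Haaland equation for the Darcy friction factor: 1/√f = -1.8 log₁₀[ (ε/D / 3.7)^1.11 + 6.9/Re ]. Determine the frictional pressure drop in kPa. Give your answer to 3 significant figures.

Reynolds number Re = ρVD/μ = 786 · 2.1 · 0.566 / 0.00102 = 9.159e+05.
Re > 4000 → turbulent. Relative roughness ε/D = 5.7e-05/0.566 = 0.000101. Haaland: 1/√f = -1.8 log₁₀[(0.000101/3.7)^1.11 + 6.9/9.159e+05] = -1.8 log₁₀[8.56e-06 + 7.53e-06] = 8.628, so f = 0.01343.
Darcy-Weisbach: ΔP = f(L/D)(ρV²/2) = 0.01343·(2790/0.566)·(786·2.1²/2) = 0.01343·4929·1733 = 1.148e+05 Pa.
ΔP = 1.148e+05 Pa = 115 kPa.

ΔP ≈ 115 kPa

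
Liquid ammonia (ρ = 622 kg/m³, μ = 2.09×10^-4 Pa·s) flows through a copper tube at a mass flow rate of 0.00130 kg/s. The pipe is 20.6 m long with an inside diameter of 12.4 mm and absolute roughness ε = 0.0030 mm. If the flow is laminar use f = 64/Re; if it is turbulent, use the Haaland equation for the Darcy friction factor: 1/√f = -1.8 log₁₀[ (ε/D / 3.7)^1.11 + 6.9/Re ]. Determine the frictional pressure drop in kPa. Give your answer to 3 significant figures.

ΔP ≈ 0.0155 kPa

A = πD²/4 = π(0.0124)²/4 = 0.0001208 m²; mean velocity V = ṁ/(ρA) = 0.0013/(622 · 0.0001208) = 0.01731 m/s.
Reynolds number Re = ρVD/μ = 622 · 0.01731 · 0.0124 / 0.000209 = 638.7.
Re < 2300 → laminar flow, so f = 64/Re = 64/638.7 = 0.1002 (the turbulent correlation is not needed).
Darcy-Weisbach: ΔP = f(L/D)(ρV²/2) = 0.1002·(20.6/0.0124)·(622·0.01731²/2) = 0.1002·1661·0.09315 = 15.51 Pa.
ΔP = 15.51 Pa = 0.0155 kPa.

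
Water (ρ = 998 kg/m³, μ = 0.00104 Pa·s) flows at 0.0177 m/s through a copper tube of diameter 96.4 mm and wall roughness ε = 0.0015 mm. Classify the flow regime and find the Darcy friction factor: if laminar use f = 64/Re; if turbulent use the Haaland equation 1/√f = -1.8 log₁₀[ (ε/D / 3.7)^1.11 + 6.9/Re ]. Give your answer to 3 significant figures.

Re = ρVD/μ = 998·0.0177·0.0964/0.00104 = 1637.
Re < 2300 → laminar, so f = 64/Re = 0.03909 (roughness is irrelevant in laminar flow).

f ≈ 0.0391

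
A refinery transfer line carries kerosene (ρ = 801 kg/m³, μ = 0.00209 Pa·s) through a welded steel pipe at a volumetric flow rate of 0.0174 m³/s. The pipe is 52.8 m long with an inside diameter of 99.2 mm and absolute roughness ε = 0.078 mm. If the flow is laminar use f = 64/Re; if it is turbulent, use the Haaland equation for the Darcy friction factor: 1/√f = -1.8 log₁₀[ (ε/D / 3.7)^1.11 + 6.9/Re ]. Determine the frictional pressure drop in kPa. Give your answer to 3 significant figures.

ΔP ≈ 23.3 kPa

Cross-sectional area A = πD²/4 = π(0.0992)²/4 = 0.007729 m²; mean velocity V = Q/A = 0.0174/0.007729 = 2.251 m/s.
Reynolds number Re = ρVD/μ = 801 · 2.251 · 0.0992 / 0.00209 = 8.559e+04.
Re > 4000 → turbulent. Relative roughness ε/D = 7.8e-05/0.0992 = 0.000786. Haaland: 1/√f = -1.8 log₁₀[(0.000786/3.7)^1.11 + 6.9/8.559e+04] = -1.8 log₁₀[8.38e-05 + 8.06e-05] = 6.811, so f = 0.02156.
Darcy-Weisbach: ΔP = f(L/D)(ρV²/2) = 0.02156·(52.8/0.0992)·(801·2.251²/2) = 0.02156·532.3·2030 = 2.329e+04 Pa.
ΔP = 2.329e+04 Pa = 23.3 kPa.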